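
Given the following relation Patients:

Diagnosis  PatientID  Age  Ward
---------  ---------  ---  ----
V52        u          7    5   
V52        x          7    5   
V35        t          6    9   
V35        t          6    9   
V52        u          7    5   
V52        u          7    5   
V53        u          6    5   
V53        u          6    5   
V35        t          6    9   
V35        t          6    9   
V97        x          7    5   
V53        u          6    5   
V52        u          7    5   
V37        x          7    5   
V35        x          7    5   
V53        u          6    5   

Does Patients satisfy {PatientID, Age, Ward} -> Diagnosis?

No

(PatientID=u, Age=7, Ward=5): 4 rows → Diagnosis = V52, V52, V52, V52 ✓
(PatientID=x, Age=7, Ward=5): 4 rows → Diagnosis takes values {V52, V97, V37, V35} — violation
(PatientID=t, Age=6, Ward=9): 4 rows → Diagnosis = V35, V35, V35, V35 ✓
(PatientID=u, Age=6, Ward=5): 4 rows → Diagnosis = V53, V53, V53, V53 ✓
Two rows agree on {PatientID, Age, Ward} but differ on Diagnosis, so {PatientID, Age, Ward} -> Diagnosis does not hold.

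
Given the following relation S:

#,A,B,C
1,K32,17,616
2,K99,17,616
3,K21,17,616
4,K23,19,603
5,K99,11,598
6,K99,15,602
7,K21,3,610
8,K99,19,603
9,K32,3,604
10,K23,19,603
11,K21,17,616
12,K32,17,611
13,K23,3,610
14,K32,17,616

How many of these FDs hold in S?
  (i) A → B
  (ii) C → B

1

(i) A → B: A=K32: rows 1, 9, 12, 14 → B takes values {17, 3} — violation; A=K99: rows 2, 5, 6, 8 → B takes values {17, 11, 15, 19} — violation; A=K21: rows 3, 7, 11 → B takes values {17, 3} — violation; A=K23: rows 4, 10, 13 → B takes values {19, 3} — violation — fails.
(ii) C → B: every LHS value maps to a single RHS value — holds.
1 of the 2 dependencies holds.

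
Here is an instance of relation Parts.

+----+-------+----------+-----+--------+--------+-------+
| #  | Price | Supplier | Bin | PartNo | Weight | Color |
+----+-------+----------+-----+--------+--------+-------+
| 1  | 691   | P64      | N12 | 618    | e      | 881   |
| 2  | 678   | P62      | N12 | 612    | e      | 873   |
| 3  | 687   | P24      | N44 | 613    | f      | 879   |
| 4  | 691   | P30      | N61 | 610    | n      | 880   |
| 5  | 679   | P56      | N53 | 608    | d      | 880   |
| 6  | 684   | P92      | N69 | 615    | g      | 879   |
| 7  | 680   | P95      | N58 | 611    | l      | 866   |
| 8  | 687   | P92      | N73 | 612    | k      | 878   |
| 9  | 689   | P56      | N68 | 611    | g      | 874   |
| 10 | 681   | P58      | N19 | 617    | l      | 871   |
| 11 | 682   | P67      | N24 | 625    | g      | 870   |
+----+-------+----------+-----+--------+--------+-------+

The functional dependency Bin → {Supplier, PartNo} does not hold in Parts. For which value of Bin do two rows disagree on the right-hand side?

Bin=N12: rows 1, 2 → {Supplier,PartNo} takes values {(P64, 618), (P62, 612)} — violation
Bin=N44: row 3 → {Supplier,PartNo} = (P24, 613) ✓
Bin=N61: row 4 → {Supplier,PartNo} = (P30, 610) ✓
Bin=N53: row 5 → {Supplier,PartNo} = (P56, 608) ✓
Bin=N69: row 6 → {Supplier,PartNo} = (P92, 615) ✓
Bin=N58: row 7 → {Supplier,PartNo} = (P95, 611) ✓
Bin=N73: row 8 → {Supplier,PartNo} = (P92, 612) ✓
Bin=N68: row 9 → {Supplier,PartNo} = (P56, 611) ✓
Bin=N19: row 10 → {Supplier,PartNo} = (P58, 617) ✓
Bin=N24: row 11 → {Supplier,PartNo} = (P67, 625) ✓
The only Bin value with inconsistent RHS is Bin=N12.

N12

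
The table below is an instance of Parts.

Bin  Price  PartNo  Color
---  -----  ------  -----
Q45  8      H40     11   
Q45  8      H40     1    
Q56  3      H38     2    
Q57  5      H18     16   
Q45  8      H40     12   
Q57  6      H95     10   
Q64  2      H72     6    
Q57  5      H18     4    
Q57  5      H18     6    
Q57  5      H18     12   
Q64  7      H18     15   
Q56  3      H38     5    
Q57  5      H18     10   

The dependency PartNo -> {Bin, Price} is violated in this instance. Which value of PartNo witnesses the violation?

PartNo=H40: 3 rows → {Bin,Price} = (Q45, 8), (Q45, 8), (Q45, 8) ✓
PartNo=H38: 2 rows → {Bin,Price} = (Q56, 3), (Q56, 3) ✓
PartNo=H18: 6 rows → {Bin,Price} takes values {(Q57, 5), (Q64, 7)} — violation
PartNo=H95: 1 row → {Bin,Price} = (Q57, 6) ✓
PartNo=H72: 1 row → {Bin,Price} = (Q64, 2) ✓
The only PartNo value with inconsistent RHS is PartNo=H18.

H18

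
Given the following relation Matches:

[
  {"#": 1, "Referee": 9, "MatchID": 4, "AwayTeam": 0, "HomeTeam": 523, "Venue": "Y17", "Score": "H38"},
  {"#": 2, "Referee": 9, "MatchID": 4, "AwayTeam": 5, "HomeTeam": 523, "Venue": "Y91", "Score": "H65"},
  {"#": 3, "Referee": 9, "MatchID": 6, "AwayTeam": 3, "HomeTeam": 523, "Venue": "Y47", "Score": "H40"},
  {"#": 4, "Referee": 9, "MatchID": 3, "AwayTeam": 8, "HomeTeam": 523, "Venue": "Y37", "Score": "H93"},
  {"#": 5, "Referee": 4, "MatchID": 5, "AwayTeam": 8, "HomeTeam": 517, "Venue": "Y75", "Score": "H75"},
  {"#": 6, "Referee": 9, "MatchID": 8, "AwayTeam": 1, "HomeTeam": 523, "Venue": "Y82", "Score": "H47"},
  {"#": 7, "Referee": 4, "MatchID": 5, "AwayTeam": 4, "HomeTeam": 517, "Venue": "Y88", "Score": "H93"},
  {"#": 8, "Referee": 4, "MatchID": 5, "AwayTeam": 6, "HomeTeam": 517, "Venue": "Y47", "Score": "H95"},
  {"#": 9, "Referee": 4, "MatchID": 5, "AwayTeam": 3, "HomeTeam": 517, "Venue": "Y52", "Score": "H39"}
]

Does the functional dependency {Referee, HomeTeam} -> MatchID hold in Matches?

(Referee=9, HomeTeam=523): rows 1, 2, 3, 4, 6 → MatchID takes values {4, 6, 3, 8} — violation
(Referee=4, HomeTeam=517): rows 5, 7, 8, 9 → MatchID = 5, 5, 5, 5 ✓
Two rows agree on {Referee, HomeTeam} but differ on MatchID, so {Referee, HomeTeam} -> MatchID does not hold.

No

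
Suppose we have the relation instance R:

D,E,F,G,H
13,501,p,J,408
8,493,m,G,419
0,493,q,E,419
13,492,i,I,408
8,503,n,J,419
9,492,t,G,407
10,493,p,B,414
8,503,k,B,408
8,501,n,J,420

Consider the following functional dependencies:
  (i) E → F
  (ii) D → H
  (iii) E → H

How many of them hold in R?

0

(i) E → F: E=501: 2 rows → F takes values {p, n} — violation; E=493: 3 rows → F takes values {m, q, p} — violation; E=492: 2 rows → F takes values {i, t} — violation; E=503: 2 rows → F takes values {n, k} — violation — fails.
(ii) D → H: D=8: 4 rows → H takes values {419, 408, 420} — violation — fails.
(iii) E → H: E=501: 2 rows → H takes values {408, 420} — violation; E=493: 3 rows → H takes values {419, 414} — violation; E=492: 2 rows → H takes values {408, 407} — violation; E=503: 2 rows → H takes values {419, 408} — violation — fails.
None of the 3 dependencies hold.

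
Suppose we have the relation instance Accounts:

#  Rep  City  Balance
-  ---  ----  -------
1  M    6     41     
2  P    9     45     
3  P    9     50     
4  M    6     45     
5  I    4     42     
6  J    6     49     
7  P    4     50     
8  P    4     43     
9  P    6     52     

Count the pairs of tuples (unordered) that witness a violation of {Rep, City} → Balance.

3

(Rep=M, City=6): violating pairs (1,4) — 1 pair.
(Rep=P, City=9): violating pairs (2,3) — 1 pair.
(Rep=P, City=4): violating pairs (7,8) — 1 pair.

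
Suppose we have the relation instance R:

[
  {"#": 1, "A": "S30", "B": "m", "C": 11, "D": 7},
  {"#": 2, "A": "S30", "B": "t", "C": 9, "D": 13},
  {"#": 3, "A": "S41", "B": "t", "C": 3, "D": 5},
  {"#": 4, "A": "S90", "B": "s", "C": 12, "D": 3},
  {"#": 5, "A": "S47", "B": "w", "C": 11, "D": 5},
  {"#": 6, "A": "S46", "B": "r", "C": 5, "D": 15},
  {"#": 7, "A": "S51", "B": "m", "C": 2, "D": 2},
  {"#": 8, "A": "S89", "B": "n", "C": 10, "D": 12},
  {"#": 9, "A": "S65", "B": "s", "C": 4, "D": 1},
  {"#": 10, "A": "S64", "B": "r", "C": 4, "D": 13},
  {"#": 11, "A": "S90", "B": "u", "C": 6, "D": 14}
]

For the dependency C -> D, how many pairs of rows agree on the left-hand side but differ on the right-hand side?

C=11: violating pairs (1,5) — 1 pair.
C=4: violating pairs (9,10) — 1 pair.

2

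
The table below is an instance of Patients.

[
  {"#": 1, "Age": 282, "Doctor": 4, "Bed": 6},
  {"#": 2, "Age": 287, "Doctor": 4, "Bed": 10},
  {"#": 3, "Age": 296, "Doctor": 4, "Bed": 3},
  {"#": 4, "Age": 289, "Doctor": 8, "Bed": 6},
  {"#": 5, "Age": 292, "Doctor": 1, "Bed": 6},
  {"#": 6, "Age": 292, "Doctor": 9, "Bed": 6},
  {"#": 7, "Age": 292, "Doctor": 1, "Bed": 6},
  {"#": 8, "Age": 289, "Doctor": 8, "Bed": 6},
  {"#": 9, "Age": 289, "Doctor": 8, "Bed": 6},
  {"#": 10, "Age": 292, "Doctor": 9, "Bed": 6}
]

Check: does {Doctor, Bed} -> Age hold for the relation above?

Yes

(Doctor=4, Bed=6): row 1 → Age = 282 ✓
(Doctor=4, Bed=10): row 2 → Age = 287 ✓
(Doctor=4, Bed=3): row 3 → Age = 296 ✓
(Doctor=8, Bed=6): rows 4, 8, 9 → Age = 289, 289, 289 ✓
(Doctor=1, Bed=6): rows 5, 7 → Age = 292, 292 ✓
(Doctor=9, Bed=6): rows 6, 10 → Age = 292, 292 ✓
Every {Doctor, Bed} value is associated with a single Age value, so {Doctor, Bed} -> Age holds.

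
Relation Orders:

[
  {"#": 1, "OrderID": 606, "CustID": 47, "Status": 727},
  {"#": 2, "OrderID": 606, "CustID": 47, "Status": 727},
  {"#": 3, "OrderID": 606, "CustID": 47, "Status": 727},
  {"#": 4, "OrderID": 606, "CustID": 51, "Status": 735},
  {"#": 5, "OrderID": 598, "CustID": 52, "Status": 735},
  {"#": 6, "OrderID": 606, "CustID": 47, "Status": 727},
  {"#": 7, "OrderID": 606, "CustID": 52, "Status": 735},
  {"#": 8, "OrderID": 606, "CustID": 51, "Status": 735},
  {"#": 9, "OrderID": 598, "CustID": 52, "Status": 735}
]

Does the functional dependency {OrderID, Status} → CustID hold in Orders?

No

(OrderID=606, Status=727): rows 1, 2, 3, 6 → CustID = 47, 47, 47, 47 ✓
(OrderID=606, Status=735): rows 4, 7, 8 → CustID takes values {51, 52} — violation
(OrderID=598, Status=735): rows 5, 9 → CustID = 52, 52 ✓
Two rows agree on {OrderID, Status} but differ on CustID, so {OrderID, Status} → CustID does not hold.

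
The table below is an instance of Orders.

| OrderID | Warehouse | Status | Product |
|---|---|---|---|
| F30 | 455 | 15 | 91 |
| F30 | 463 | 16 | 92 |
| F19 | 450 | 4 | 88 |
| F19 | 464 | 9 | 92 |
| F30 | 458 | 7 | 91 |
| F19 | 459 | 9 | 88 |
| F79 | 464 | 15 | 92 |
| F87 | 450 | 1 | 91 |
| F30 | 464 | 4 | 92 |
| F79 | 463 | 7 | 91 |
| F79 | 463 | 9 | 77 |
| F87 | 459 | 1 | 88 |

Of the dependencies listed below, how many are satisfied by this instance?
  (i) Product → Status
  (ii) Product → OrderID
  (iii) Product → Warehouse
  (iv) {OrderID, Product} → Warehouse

0

(i) Product → Status: Product=91: 4 rows → Status takes values {15, 7, 1} — violation; Product=92: 4 rows → Status takes values {16, 9, 15, 4} — violation; Product=88: 3 rows → Status takes values {4, 9, 1} — violation — fails.
(ii) Product → OrderID: Product=91: 4 rows → OrderID takes values {F30, F87, F79} — violation; Product=92: 4 rows → OrderID takes values {F30, F19, F79} — violation; Product=88: 3 rows → OrderID takes values {F19, F87} — violation — fails.
(iii) Product → Warehouse: Product=91: 4 rows → Warehouse takes values {455, 458, 450, 463} — violation; Product=92: 4 rows → Warehouse takes values {463, 464} — violation; Product=88: 3 rows → Warehouse takes values {450, 459} — violation — fails.
(iv) {OrderID, Product} → Warehouse: (OrderID=F30, Product=91): 2 rows → Warehouse takes values {455, 458} — violation; (OrderID=F30, Product=92): 2 rows → Warehouse takes values {463, 464} — violation; (OrderID=F19, Product=88): 2 rows → Warehouse takes values {450, 459} — violation — fails.
None of the 4 dependencies hold.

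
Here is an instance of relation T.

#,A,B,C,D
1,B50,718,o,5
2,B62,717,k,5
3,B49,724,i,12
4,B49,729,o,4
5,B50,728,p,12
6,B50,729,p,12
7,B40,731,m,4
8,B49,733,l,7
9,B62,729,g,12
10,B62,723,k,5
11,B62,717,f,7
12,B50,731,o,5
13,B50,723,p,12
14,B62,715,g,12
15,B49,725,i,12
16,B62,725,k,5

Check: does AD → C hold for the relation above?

(A=B50, D=5): rows 1, 12 → C = o, o ✓
(A=B62, D=5): rows 2, 10, 16 → C = k, k, k ✓
(A=B49, D=12): rows 3, 15 → C = i, i ✓
(A=B49, D=4): row 4 → C = o ✓
(A=B50, D=12): rows 5, 6, 13 → C = p, p, p ✓
(A=B40, D=4): row 7 → C = m ✓
(A=B49, D=7): row 8 → C = l ✓
(A=B62, D=12): rows 9, 14 → C = g, g ✓
(A=B62, D=7): row 11 → C = f ✓
Every AD value is associated with a single C value, so AD → C holds.

Yes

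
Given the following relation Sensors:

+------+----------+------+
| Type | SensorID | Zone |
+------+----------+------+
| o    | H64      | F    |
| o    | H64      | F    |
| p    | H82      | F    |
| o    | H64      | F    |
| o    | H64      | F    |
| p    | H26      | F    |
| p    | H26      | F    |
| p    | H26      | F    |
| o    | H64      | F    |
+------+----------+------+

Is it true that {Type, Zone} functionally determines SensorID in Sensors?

No

(Type=o, Zone=F): 5 rows → SensorID = H64, H64, H64, H64, H64 ✓
(Type=p, Zone=F): 4 rows → SensorID takes values {H82, H26} — violation
Two rows agree on {Type, Zone} but differ on SensorID, so {Type, Zone} → SensorID does not hold.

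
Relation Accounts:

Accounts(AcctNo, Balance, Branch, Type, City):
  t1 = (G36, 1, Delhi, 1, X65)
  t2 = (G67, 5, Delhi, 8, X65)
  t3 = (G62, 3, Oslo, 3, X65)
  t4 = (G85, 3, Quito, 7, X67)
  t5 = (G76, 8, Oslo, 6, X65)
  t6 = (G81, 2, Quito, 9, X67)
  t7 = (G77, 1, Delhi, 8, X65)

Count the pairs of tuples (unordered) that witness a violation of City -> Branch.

City=X65: violating pairs (1,3), (1,5), (2,3), (2,5), (3,7), (5,7) — 6 pairs.
City=X67: all 2 rows agree on Branch — 0 pairs.

6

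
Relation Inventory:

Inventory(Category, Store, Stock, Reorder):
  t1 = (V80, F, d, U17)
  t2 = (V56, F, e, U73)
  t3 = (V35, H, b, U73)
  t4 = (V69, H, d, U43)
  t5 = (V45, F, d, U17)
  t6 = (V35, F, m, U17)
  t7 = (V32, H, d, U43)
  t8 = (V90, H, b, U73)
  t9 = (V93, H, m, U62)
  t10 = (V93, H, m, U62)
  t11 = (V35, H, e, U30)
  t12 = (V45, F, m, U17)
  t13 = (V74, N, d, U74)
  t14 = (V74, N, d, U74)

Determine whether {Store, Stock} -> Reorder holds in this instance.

(Store=F, Stock=d): rows 1, 5 → Reorder = U17, U17 ✓
(Store=F, Stock=e): row 2 → Reorder = U73 ✓
(Store=H, Stock=b): rows 3, 8 → Reorder = U73, U73 ✓
(Store=H, Stock=d): rows 4, 7 → Reorder = U43, U43 ✓
(Store=F, Stock=m): rows 6, 12 → Reorder = U17, U17 ✓
(Store=H, Stock=m): rows 9, 10 → Reorder = U62, U62 ✓
(Store=H, Stock=e): row 11 → Reorder = U30 ✓
(Store=N, Stock=d): rows 13, 14 → Reorder = U74, U74 ✓
Every {Store, Stock} value is associated with a single Reorder value, so {Store, Stock} -> Reorder holds.

Yes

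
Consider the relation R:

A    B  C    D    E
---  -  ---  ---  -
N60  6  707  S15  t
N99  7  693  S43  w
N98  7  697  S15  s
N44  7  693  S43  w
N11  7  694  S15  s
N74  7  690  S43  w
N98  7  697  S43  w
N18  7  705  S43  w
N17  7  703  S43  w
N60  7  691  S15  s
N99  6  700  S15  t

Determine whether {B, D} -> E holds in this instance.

Yes

(B=6, D=S15): 2 rows → E = t, t ✓
(B=7, D=S43): 6 rows → E = w, w, w, w, w, w ✓
(B=7, D=S15): 3 rows → E = s, s, s ✓
Every {B, D} value is associated with a single E value, so {B, D} -> E holds.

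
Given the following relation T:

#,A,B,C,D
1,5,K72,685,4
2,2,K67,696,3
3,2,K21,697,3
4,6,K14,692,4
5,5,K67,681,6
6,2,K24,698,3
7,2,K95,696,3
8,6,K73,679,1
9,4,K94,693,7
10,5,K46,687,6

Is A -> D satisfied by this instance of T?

A=5: rows 1, 5, 10 → D takes values {4, 6} — violation
A=2: rows 2, 3, 6, 7 → D = 3, 3, 3, 3 ✓
A=6: rows 4, 8 → D takes values {4, 1} — violation
A=4: row 9 → D = 7 ✓
Two rows agree on A but differ on D, so A -> D does not hold.

No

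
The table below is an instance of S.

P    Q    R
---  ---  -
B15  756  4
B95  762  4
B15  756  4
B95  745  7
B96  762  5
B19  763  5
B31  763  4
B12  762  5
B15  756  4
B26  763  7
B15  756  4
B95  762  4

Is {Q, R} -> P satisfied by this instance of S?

No

(Q=756, R=4): 4 rows → P = B15, B15, B15, B15 ✓
(Q=762, R=4): 2 rows → P = B95, B95 ✓
(Q=745, R=7): 1 row → P = B95 ✓
(Q=762, R=5): 2 rows → P takes values {B96, B12} — violation
(Q=763, R=5): 1 row → P = B19 ✓
(Q=763, R=4): 1 row → P = B31 ✓
(Q=763, R=7): 1 row → P = B26 ✓
Two rows agree on {Q, R} but differ on P, so {Q, R} -> P does not hold.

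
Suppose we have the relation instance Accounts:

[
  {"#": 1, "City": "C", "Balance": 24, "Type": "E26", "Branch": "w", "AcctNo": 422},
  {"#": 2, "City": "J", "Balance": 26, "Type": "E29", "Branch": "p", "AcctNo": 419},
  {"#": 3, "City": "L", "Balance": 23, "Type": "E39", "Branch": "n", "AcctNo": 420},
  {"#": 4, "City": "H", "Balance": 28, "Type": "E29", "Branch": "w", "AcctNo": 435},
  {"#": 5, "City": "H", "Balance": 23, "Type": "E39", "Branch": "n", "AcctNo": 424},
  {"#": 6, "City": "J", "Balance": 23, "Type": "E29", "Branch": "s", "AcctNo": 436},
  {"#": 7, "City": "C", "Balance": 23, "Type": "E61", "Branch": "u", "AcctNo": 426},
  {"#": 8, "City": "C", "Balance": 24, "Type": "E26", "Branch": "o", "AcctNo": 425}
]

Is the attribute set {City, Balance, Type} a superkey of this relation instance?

Rows 1 and 8 have the same {City, Balance, Type} value (City=C, Balance=24, Type=E26) but are distinct tuples, so {City, Balance, Type} does not determine every attribute — not a superkey.

No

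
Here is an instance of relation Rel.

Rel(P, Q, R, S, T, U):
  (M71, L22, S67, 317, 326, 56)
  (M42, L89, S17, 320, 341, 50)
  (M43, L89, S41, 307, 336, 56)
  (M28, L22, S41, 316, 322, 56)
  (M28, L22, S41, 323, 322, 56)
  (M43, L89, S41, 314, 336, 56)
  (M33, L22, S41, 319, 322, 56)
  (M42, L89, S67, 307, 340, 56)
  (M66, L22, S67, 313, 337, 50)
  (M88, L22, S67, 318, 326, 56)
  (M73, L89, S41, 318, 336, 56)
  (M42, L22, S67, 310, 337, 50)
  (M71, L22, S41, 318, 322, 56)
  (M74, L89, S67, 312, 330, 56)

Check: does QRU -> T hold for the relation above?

No

(Q=L22, R=S67, U=56): 2 rows → T = 326, 326 ✓
(Q=L89, R=S17, U=50): 1 row → T = 341 ✓
(Q=L89, R=S41, U=56): 3 rows → T = 336, 336, 336 ✓
(Q=L22, R=S41, U=56): 4 rows → T = 322, 322, 322, 322 ✓
(Q=L89, R=S67, U=56): 2 rows → T takes values {340, 330} — violation
(Q=L22, R=S67, U=50): 2 rows → T = 337, 337 ✓
Two rows agree on QRU but differ on T, so QRU -> T does not hold.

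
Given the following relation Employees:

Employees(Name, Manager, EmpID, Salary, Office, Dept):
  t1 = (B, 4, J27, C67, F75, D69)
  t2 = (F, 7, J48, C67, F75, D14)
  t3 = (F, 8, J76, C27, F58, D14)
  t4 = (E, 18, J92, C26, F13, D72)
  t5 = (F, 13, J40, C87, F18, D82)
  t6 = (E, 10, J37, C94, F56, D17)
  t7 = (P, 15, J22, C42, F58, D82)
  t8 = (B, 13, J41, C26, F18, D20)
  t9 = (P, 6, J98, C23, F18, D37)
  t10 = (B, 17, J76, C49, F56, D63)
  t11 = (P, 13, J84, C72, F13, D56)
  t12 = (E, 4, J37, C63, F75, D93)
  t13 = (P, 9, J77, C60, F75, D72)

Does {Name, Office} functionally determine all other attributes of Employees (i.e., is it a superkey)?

All 13 rows have distinct {Name, Office} values, so {Name, Office} → (all attributes) holds and {Name, Office} is a superkey.

Yes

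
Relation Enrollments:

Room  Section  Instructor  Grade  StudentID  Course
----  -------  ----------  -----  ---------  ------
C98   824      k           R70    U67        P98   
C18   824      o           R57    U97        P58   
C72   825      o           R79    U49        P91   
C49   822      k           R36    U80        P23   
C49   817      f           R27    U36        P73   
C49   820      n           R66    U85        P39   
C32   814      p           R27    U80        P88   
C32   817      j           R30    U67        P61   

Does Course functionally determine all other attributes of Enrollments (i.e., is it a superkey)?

All 8 rows have distinct Course values, so Course → (all attributes) holds and Course is a superkey.

Yes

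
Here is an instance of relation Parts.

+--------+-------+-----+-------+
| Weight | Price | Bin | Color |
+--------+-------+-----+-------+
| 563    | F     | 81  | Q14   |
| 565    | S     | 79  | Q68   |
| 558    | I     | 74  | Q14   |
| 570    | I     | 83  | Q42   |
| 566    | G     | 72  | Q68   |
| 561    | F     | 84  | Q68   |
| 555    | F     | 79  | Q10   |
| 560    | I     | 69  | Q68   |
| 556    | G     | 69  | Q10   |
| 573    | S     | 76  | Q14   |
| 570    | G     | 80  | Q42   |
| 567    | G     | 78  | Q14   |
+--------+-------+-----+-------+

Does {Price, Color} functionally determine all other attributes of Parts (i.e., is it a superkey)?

All 12 rows have distinct {Price, Color} values, so {Price, Color} → (all attributes) holds and {Price, Color} is a superkey.

Yes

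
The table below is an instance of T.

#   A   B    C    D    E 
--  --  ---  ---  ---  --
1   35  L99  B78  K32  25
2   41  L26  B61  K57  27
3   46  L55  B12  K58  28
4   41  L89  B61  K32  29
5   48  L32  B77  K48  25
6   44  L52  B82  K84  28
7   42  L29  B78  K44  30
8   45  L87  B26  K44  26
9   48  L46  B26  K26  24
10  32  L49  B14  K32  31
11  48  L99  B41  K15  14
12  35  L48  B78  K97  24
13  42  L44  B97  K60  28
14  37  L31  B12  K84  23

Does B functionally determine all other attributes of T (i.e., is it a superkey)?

Rows 1 and 11 have the same B value B=L99 but are distinct tuples, so B does not determine every attribute — not a superkey.

No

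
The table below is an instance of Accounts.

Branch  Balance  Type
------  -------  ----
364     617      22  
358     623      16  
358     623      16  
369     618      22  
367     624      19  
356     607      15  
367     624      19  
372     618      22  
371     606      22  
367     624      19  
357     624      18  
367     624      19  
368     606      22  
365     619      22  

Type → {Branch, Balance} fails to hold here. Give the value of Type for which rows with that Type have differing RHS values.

22

Type=22: 6 rows → {Branch,Balance} takes values {(364, 617), (369, 618), (372, 618), (371, 606), (368, 606), (365, 619)} — violation
Type=16: 2 rows → {Branch,Balance} = (358, 623), (358, 623) ✓
Type=19: 4 rows → {Branch,Balance} = (367, 624), (367, 624), (367, 624), (367, 624) ✓
Type=15: 1 row → {Branch,Balance} = (356, 607) ✓
Type=18: 1 row → {Branch,Balance} = (357, 624) ✓
The only Type value with inconsistent RHS is Type=22.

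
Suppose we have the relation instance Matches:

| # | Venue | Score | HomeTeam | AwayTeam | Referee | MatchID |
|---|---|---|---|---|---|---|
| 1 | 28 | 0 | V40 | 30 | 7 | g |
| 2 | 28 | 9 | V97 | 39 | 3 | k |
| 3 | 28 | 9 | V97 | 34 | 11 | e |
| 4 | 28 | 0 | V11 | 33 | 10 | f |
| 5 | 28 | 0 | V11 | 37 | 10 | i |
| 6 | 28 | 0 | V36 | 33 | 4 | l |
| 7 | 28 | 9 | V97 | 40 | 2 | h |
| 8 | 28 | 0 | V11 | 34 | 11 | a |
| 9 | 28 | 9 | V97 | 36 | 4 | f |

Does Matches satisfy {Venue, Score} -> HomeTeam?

(Venue=28, Score=0): rows 1, 4, 5, 6, 8 → HomeTeam takes values {V40, V11, V36} — violation
(Venue=28, Score=9): rows 2, 3, 7, 9 → HomeTeam = V97, V97, V97, V97 ✓
Two rows agree on {Venue, Score} but differ on HomeTeam, so {Venue, Score} -> HomeTeam does not hold.

No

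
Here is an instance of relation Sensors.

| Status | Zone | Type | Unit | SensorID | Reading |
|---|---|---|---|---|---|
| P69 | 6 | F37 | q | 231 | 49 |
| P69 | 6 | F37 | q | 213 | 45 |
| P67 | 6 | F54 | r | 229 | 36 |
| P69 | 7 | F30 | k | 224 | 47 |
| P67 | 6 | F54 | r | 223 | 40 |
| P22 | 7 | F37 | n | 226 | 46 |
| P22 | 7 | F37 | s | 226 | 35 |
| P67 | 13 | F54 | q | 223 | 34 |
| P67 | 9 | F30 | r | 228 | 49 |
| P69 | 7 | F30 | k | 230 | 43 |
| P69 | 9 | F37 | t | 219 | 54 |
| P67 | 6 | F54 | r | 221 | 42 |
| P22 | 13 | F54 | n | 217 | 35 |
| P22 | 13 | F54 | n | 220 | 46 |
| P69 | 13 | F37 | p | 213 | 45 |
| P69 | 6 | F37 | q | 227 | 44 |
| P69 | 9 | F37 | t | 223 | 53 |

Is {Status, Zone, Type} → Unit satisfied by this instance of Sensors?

No

(Status=P69, Zone=6, Type=F37): 3 rows → Unit = q, q, q ✓
(Status=P67, Zone=6, Type=F54): 3 rows → Unit = r, r, r ✓
(Status=P69, Zone=7, Type=F30): 2 rows → Unit = k, k ✓
(Status=P22, Zone=7, Type=F37): 2 rows → Unit takes values {n, s} — violation
(Status=P67, Zone=13, Type=F54): 1 row → Unit = q ✓
(Status=P67, Zone=9, Type=F30): 1 row → Unit = r ✓
(Status=P69, Zone=9, Type=F37): 2 rows → Unit = t, t ✓
(Status=P22, Zone=13, Type=F54): 2 rows → Unit = n, n ✓
(Status=P69, Zone=13, Type=F37): 1 row → Unit = p ✓
Two rows agree on {Status, Zone, Type} but differ on Unit, so {Status, Zone, Type} → Unit does not hold.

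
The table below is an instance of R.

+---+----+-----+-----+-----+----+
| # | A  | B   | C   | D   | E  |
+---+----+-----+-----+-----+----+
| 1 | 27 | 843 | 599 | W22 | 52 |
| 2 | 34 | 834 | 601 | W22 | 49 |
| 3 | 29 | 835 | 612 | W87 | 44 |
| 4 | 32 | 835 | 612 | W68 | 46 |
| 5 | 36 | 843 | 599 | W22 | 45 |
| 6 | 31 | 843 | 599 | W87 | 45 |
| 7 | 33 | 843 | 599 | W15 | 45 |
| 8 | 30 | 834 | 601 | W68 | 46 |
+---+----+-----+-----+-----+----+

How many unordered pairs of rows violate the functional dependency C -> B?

0

C=599: all 4 rows agree on B — 0 pairs.
C=601: all 2 rows agree on B — 0 pairs.
C=612: all 2 rows agree on B — 0 pairs.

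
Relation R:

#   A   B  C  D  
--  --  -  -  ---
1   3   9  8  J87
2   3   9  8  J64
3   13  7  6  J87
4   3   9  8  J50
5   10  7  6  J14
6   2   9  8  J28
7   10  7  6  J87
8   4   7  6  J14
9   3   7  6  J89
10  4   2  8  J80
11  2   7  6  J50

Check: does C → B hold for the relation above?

No

C=8: rows 1, 2, 4, 6, 10 → B takes values {9, 2} — violation
C=6: rows 3, 5, 7, 8, 9, 11 → B = 7, 7, 7, 7, 7, 7 ✓
Two rows agree on C but differ on B, so C → B does not hold.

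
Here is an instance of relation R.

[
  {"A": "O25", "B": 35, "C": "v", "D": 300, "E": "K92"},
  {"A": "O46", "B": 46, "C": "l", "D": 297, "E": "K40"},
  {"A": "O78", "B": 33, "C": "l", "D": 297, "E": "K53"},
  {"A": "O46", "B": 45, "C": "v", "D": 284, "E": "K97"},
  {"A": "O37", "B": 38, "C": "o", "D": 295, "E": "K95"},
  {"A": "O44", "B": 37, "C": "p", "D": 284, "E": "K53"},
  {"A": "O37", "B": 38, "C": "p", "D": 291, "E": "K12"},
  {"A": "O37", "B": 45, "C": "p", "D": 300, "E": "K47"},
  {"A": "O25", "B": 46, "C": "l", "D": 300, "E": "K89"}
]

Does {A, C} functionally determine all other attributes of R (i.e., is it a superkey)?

No

Two distinct rows share (A=O37, C=p), so {A, C} does not determine every attribute — not a superkey.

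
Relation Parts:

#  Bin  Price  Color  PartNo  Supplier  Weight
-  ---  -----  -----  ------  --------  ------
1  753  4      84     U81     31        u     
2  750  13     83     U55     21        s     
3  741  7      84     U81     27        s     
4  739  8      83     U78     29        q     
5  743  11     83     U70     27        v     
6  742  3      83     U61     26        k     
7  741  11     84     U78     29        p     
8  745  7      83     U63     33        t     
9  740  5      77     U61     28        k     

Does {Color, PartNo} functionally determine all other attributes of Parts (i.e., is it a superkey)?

No

Rows 1 and 3 have the same {Color, PartNo} value (Color=84, PartNo=U81) but are distinct tuples, so {Color, PartNo} does not determine every attribute — not a superkey.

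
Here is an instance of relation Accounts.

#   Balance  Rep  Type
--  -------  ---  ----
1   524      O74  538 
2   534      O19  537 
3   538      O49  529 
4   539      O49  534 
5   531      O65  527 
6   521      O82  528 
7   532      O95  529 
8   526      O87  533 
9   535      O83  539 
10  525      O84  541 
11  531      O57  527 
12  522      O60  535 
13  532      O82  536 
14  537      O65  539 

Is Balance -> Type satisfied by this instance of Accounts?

Balance=524: row 1 → Type = 538 ✓
Balance=534: row 2 → Type = 537 ✓
Balance=538: row 3 → Type = 529 ✓
Balance=539: row 4 → Type = 534 ✓
Balance=531: rows 5, 11 → Type = 527, 527 ✓
Balance=521: row 6 → Type = 528 ✓
Balance=532: rows 7, 13 → Type takes values {529, 536} — violation
Balance=526: row 8 → Type = 533 ✓
Balance=535: row 9 → Type = 539 ✓
Balance=525: row 10 → Type = 541 ✓
Balance=522: row 12 → Type = 535 ✓
Balance=537: row 14 → Type = 539 ✓
Two rows agree on Balance but differ on Type, so Balance -> Type does not hold.

No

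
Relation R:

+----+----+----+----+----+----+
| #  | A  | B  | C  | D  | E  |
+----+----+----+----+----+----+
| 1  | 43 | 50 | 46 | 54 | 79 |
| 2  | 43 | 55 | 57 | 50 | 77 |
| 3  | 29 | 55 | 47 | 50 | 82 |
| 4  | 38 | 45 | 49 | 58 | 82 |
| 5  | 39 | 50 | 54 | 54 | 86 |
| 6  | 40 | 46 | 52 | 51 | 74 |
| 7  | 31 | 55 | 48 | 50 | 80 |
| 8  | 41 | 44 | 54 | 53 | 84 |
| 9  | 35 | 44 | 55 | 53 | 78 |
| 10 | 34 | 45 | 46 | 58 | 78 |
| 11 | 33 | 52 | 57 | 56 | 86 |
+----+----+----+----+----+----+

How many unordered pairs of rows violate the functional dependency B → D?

B=50: all 2 rows agree on D — 0 pairs.
B=55: all 3 rows agree on D — 0 pairs.
B=45: all 2 rows agree on D — 0 pairs.
B=44: all 2 rows agree on D — 0 pairs.

0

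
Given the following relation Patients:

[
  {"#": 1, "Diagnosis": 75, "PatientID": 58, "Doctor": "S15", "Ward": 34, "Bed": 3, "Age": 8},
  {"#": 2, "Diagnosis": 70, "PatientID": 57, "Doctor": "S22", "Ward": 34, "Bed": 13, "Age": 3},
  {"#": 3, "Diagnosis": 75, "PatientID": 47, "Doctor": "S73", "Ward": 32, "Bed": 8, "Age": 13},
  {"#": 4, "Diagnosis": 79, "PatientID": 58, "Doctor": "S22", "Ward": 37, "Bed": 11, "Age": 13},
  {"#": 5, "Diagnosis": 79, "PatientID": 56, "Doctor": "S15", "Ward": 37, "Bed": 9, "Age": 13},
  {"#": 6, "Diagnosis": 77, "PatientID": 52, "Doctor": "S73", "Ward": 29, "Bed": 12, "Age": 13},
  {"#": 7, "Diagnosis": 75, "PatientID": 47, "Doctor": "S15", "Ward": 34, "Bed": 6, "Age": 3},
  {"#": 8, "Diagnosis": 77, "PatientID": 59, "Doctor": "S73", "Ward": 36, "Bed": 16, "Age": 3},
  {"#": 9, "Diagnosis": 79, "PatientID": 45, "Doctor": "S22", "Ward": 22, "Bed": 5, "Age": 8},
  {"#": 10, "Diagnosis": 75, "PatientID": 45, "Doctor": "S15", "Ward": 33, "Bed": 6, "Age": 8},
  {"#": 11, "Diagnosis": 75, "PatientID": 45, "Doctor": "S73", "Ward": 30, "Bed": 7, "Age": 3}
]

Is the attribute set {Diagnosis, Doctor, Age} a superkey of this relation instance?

Rows 1 and 10 have the same {Diagnosis, Doctor, Age} value (Diagnosis=75, Doctor=S15, Age=8) but are distinct tuples, so {Diagnosis, Doctor, Age} does not determine every attribute — not a superkey.

No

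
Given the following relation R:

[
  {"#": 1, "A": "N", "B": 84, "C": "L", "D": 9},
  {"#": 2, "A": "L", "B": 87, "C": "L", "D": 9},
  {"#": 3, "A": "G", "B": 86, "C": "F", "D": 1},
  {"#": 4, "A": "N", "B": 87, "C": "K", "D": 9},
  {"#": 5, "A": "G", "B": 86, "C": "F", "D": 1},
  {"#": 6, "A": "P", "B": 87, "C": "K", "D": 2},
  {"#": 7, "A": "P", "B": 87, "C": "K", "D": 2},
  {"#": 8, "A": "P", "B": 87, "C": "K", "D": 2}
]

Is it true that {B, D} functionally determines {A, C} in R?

No

(B=84, D=9): row 1 → {A,C} = (N, L) ✓
(B=87, D=9): rows 2, 4 → {A,C} takes values {(L, L), (N, K)} — violation
(B=86, D=1): rows 3, 5 → {A,C} = (G, F), (G, F) ✓
(B=87, D=2): rows 6, 7, 8 → {A,C} = (P, K), (P, K), (P, K) ✓
Two rows agree on {B, D} but differ on {A, C}, so {B, D} → {A, C} does not hold.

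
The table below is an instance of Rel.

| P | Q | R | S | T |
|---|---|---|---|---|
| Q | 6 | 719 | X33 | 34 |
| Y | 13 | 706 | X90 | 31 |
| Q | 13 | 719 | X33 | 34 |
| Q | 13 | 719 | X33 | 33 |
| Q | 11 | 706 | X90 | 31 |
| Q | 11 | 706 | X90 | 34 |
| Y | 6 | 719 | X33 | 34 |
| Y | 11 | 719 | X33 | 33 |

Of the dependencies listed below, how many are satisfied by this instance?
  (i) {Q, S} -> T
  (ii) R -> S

(i) {Q, S} -> T: (Q=13, S=X33): 2 rows → T takes values {34, 33} — violation; (Q=11, S=X90): 2 rows → T takes values {31, 34} — violation — fails.
(ii) R -> S: every LHS value maps to a single RHS value — holds.
1 of the 2 dependencies holds.

1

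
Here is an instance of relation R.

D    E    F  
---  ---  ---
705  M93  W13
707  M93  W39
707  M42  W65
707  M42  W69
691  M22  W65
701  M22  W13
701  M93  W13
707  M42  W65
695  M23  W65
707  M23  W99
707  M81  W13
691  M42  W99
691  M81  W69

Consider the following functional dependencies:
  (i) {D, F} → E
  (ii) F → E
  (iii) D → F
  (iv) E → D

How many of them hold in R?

0

(i) {D, F} → E: (D=701, F=W13): 2 rows → E takes values {M22, M93} — violation — fails.
(ii) F → E: F=W13: 4 rows → E takes values {M93, M22, M81} — violation; F=W65: 4 rows → E takes values {M42, M22, M23} — violation; F=W69: 2 rows → E takes values {M42, M81} — violation; F=W99: 2 rows → E takes values {M23, M42} — violation — fails.
(iii) D → F: D=707: 6 rows → F takes values {W39, W65, W69, W99, W13} — violation; D=691: 3 rows → F takes values {W65, W99, W69} — violation — fails.
(iv) E → D: E=M93: 3 rows → D takes values {705, 707, 701} — violation; E=M42: 4 rows → D takes values {707, 691} — violation; E=M22: 2 rows → D takes values {691, 701} — violation; E=M23: 2 rows → D takes values {695, 707} — violation; E=M81: 2 rows → D takes values {707, 691} — violation — fails.
None of the 4 dependencies hold.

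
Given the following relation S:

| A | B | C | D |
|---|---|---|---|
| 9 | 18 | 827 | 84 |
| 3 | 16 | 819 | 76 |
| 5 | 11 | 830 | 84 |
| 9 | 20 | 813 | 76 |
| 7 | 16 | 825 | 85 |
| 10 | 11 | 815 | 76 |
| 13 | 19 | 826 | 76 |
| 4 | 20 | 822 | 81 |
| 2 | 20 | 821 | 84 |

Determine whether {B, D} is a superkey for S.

All 9 rows have distinct {B, D} values, so {B, D} → (all attributes) holds and {B, D} is a superkey.

Yes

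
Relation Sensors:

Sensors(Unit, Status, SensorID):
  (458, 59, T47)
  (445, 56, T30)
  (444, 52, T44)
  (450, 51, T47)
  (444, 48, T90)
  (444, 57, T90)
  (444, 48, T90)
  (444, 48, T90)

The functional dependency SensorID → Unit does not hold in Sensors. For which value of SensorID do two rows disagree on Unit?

T47

SensorID=T47: 2 rows → Unit takes values {458, 450} — violation
SensorID=T30: 1 row → Unit = 445 ✓
SensorID=T44: 1 row → Unit = 444 ✓
SensorID=T90: 4 rows → Unit = 444, 444, 444, 444 ✓
The only SensorID value with inconsistent Unit is SensorID=T47.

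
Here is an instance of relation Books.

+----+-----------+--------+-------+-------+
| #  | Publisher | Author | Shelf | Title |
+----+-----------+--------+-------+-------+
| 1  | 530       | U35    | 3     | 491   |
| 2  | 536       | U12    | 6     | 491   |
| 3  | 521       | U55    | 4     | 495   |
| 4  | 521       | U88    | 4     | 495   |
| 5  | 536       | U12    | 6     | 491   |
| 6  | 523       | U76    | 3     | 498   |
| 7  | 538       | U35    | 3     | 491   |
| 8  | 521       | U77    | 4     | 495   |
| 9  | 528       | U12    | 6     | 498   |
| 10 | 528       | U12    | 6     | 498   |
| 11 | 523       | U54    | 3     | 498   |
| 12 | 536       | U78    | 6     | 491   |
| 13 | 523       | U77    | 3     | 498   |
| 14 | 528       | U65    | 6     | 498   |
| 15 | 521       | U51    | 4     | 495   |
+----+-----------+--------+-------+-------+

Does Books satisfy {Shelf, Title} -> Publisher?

No

(Shelf=3, Title=491): rows 1, 7 → Publisher takes values {530, 538} — violation
(Shelf=6, Title=491): rows 2, 5, 12 → Publisher = 536, 536, 536 ✓
(Shelf=4, Title=495): rows 3, 4, 8, 15 → Publisher = 521, 521, 521, 521 ✓
(Shelf=3, Title=498): rows 6, 11, 13 → Publisher = 523, 523, 523 ✓
(Shelf=6, Title=498): rows 9, 10, 14 → Publisher = 528, 528, 528 ✓
Two rows agree on {Shelf, Title} but differ on Publisher, so {Shelf, Title} -> Publisher does not hold.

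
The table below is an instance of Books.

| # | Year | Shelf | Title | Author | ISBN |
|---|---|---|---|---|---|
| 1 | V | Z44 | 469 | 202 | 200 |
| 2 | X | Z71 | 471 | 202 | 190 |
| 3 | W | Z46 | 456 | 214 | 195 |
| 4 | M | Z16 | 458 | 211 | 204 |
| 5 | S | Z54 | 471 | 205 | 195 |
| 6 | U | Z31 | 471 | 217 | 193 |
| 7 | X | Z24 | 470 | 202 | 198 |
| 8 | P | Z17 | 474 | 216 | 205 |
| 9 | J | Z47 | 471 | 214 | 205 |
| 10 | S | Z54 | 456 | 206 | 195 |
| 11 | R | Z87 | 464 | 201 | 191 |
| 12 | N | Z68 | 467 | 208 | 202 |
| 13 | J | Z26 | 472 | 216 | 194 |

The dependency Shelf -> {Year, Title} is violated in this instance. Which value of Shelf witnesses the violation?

Z54

Shelf=Z44: row 1 → {Year,Title} = (V, 469) ✓
Shelf=Z71: row 2 → {Year,Title} = (X, 471) ✓
Shelf=Z46: row 3 → {Year,Title} = (W, 456) ✓
Shelf=Z16: row 4 → {Year,Title} = (M, 458) ✓
Shelf=Z54: rows 5, 10 → {Year,Title} takes values {(S, 471), (S, 456)} — violation
Shelf=Z31: row 6 → {Year,Title} = (U, 471) ✓
Shelf=Z24: row 7 → {Year,Title} = (X, 470) ✓
Shelf=Z17: row 8 → {Year,Title} = (P, 474) ✓
Shelf=Z47: row 9 → {Year,Title} = (J, 471) ✓
Shelf=Z87: row 11 → {Year,Title} = (R, 464) ✓
Shelf=Z68: row 12 → {Year,Title} = (N, 467) ✓
Shelf=Z26: row 13 → {Year,Title} = (J, 472) ✓
The only Shelf value with inconsistent RHS is Shelf=Z54.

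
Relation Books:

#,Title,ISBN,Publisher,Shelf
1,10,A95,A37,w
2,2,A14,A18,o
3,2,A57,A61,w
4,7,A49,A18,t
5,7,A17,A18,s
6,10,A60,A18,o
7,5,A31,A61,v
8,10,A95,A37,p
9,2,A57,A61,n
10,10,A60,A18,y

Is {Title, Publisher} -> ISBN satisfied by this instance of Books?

(Title=10, Publisher=A37): rows 1, 8 → ISBN = A95, A95 ✓
(Title=2, Publisher=A18): row 2 → ISBN = A14 ✓
(Title=2, Publisher=A61): rows 3, 9 → ISBN = A57, A57 ✓
(Title=7, Publisher=A18): rows 4, 5 → ISBN takes values {A49, A17} — violation
(Title=10, Publisher=A18): rows 6, 10 → ISBN = A60, A60 ✓
(Title=5, Publisher=A61): row 7 → ISBN = A31 ✓
Two rows agree on {Title, Publisher} but differ on ISBN, so {Title, Publisher} -> ISBN does not hold.

No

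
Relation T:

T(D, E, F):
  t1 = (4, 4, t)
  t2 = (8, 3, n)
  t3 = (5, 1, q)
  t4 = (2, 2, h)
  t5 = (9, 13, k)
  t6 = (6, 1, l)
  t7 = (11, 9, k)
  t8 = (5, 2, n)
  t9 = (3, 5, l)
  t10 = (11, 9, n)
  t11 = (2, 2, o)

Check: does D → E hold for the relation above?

D=4: row 1 → E = 4 ✓
D=8: row 2 → E = 3 ✓
D=5: rows 3, 8 → E takes values {1, 2} — violation
D=2: rows 4, 11 → E = 2, 2 ✓
D=9: row 5 → E = 13 ✓
D=6: row 6 → E = 1 ✓
D=11: rows 7, 10 → E = 9, 9 ✓
D=3: row 9 → E = 5 ✓
Two rows agree on D but differ on E, so D → E does not hold.

No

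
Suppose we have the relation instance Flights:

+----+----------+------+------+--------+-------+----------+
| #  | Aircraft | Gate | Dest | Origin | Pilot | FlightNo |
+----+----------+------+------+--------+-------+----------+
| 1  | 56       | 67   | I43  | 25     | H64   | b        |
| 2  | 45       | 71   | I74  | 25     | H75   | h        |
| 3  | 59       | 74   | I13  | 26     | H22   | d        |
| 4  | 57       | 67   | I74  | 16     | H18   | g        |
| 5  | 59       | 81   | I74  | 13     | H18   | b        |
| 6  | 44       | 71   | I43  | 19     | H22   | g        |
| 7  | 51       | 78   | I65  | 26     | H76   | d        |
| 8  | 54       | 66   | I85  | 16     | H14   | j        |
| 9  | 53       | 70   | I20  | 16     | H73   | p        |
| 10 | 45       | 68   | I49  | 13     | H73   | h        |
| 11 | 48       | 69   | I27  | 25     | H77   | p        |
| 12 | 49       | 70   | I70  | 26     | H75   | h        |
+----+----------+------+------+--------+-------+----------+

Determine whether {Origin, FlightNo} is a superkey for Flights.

No

Rows 3 and 7 have the same {Origin, FlightNo} value (Origin=26, FlightNo=d) but are distinct tuples, so {Origin, FlightNo} does not determine every attribute — not a superkey.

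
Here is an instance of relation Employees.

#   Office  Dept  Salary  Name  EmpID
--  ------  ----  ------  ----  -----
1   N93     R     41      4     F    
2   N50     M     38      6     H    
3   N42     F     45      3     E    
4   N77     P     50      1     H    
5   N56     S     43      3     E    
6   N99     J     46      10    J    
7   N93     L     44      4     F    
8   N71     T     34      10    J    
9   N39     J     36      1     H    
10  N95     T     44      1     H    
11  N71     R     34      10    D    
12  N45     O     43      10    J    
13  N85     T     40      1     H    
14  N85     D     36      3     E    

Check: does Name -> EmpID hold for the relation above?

No

Name=4: rows 1, 7 → EmpID = F, F ✓
Name=6: row 2 → EmpID = H ✓
Name=3: rows 3, 5, 14 → EmpID = E, E, E ✓
Name=1: rows 4, 9, 10, 13 → EmpID = H, H, H, H ✓
Name=10: rows 6, 8, 11, 12 → EmpID takes values {J, D} — violation
Two rows agree on Name but differ on EmpID, so Name -> EmpID does not hold.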